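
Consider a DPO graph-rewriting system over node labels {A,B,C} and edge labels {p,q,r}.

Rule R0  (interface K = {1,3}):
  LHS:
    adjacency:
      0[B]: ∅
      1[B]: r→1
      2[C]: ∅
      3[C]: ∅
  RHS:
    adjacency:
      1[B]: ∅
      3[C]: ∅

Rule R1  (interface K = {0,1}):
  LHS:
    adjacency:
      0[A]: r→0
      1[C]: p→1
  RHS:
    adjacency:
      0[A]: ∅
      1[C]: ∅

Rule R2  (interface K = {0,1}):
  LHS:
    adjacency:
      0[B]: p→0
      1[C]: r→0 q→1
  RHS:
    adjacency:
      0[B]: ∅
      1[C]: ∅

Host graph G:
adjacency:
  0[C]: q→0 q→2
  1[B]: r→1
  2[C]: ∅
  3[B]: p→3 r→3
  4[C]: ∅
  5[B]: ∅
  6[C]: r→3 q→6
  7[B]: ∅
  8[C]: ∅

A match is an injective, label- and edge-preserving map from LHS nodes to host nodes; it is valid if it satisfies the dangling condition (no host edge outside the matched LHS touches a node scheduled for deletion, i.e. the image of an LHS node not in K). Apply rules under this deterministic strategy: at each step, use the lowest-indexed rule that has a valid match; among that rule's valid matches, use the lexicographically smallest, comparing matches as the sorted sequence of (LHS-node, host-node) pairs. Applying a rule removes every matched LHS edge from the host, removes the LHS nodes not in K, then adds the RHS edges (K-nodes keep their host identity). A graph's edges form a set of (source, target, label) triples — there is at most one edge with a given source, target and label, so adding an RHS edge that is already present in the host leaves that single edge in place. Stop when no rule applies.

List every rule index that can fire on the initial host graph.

Answer: [R0,R2]

Rewrite trace:
R0: 32 valid matches — {0↦5, 1↦1, 2↦4, 3↦0}, {0↦5, 1↦1, 2↦4, 3↦2}, {0↦5, 1↦1, 2↦4, 3↦6} (+29 more)
R1: no valid match — LHS pattern not found
R2: 1 valid match — {0↦3, 1↦6}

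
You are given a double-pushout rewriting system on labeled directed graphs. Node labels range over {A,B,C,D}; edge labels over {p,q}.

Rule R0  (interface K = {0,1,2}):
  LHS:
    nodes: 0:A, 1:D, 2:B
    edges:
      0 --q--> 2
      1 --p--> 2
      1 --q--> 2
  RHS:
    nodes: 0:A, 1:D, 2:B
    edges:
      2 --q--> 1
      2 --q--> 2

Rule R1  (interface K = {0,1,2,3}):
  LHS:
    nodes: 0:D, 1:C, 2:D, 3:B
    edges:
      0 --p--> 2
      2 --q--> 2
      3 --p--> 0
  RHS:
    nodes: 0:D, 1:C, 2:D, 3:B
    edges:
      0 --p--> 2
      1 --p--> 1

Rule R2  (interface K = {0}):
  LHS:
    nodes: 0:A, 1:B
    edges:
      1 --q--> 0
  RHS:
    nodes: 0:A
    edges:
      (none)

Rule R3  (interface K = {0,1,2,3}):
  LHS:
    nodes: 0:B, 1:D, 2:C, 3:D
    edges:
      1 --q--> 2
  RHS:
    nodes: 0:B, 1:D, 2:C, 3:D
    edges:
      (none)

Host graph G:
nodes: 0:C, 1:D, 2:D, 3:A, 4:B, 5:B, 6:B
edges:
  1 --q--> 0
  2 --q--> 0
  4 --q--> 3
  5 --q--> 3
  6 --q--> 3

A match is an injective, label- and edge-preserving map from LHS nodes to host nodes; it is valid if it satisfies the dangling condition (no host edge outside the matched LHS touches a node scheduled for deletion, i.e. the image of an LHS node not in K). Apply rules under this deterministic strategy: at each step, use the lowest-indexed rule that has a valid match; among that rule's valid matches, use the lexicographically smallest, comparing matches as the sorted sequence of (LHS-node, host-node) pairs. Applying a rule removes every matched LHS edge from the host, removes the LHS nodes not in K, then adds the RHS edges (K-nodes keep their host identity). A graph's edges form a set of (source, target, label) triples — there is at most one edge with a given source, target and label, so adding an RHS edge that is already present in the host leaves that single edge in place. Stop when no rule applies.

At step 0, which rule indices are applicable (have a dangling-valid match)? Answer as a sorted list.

R0: no valid match — LHS pattern not found
R1: no valid match — LHS pattern not found
R2: 3 valid matches — {0↦3, 1↦4}, {0↦3, 1↦5}, {0↦3, 1↦6}
R3: 6 valid matches — {0↦4, 1↦1, 2↦0, 3↦2}, {0↦4, 1↦2, 2↦0, 3↦1}, {0↦5, 1↦1, 2↦0, 3↦2} (+3 more)

Answer: [R2,R3]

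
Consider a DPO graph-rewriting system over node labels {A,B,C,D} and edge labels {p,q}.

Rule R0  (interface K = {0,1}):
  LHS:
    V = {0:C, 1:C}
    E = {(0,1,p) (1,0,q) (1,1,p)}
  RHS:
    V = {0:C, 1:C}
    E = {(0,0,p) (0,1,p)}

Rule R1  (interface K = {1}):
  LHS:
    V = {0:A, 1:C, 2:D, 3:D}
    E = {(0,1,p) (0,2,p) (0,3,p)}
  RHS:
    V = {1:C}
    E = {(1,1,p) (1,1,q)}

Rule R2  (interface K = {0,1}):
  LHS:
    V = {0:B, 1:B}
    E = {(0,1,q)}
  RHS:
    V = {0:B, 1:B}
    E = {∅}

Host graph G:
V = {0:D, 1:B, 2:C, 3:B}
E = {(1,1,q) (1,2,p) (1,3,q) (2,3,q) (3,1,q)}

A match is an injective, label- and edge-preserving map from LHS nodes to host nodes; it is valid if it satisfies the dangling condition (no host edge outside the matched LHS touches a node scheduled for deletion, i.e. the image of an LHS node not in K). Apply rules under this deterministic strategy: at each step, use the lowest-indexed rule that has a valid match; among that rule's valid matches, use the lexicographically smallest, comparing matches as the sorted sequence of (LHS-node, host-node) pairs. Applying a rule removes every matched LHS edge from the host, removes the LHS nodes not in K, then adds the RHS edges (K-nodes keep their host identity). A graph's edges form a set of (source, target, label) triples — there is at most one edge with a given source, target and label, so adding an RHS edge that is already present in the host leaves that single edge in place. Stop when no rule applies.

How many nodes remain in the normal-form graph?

Answer: 4

Derivation:
initial: |V|=4 |E|=5  E = 1-q->1 1-p->2 1-q->3 2-q->3 3-q->1
step 1: apply R2 at {0↦1, 1↦3}  → |V|=4 |E|=4  E = 1-q->1 1-p->2 2-q->3 3-q->1
step 2: apply R2 at {0↦3, 1↦1}  → |V|=4 |E|=3  E = 1-q->1 1-p->2 2-q->3
final graph: no rule applies after step 2
NF nodes: {0:D, 1:B, 2:C, 3:B}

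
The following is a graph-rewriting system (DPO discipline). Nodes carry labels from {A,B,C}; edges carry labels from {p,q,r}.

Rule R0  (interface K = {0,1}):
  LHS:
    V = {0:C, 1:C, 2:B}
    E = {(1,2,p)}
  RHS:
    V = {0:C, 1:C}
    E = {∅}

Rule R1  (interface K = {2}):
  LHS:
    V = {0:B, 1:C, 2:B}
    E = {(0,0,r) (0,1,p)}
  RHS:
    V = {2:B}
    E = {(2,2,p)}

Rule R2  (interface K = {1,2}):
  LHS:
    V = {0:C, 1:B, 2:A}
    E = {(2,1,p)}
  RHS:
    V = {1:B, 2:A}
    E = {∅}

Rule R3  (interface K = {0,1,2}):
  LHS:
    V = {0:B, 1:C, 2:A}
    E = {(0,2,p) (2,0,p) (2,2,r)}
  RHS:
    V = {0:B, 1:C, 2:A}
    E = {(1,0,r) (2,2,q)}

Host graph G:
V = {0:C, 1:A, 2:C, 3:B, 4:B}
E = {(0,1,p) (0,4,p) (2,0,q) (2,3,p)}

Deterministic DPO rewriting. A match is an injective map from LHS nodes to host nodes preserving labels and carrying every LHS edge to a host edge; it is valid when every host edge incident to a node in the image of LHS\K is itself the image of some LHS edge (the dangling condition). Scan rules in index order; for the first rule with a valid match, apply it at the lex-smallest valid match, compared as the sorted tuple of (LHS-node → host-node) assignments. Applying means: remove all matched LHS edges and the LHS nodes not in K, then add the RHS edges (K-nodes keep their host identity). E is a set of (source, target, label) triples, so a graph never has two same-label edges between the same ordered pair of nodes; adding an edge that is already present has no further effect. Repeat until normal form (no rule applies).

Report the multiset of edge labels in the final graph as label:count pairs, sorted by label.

[0] host  ⇒  5 nodes, 4 edges  {0-p->1 0-p->4 2-q->0 2-p->3}
[1] R0 @ {0↦0, 1↦2, 2↦3}  ⇒  4 nodes, 3 edges  {0-p->1 0-p->4 2-q->0}
[2] R0 @ {0↦2, 1↦0, 2↦4}  ⇒  3 nodes, 2 edges  {0-p->1 2-q->0}
halt: no rule applies after step 2
NF edges: [(0, 1, 'p'), (2, 0, 'q')]

Answer: p:1 q:1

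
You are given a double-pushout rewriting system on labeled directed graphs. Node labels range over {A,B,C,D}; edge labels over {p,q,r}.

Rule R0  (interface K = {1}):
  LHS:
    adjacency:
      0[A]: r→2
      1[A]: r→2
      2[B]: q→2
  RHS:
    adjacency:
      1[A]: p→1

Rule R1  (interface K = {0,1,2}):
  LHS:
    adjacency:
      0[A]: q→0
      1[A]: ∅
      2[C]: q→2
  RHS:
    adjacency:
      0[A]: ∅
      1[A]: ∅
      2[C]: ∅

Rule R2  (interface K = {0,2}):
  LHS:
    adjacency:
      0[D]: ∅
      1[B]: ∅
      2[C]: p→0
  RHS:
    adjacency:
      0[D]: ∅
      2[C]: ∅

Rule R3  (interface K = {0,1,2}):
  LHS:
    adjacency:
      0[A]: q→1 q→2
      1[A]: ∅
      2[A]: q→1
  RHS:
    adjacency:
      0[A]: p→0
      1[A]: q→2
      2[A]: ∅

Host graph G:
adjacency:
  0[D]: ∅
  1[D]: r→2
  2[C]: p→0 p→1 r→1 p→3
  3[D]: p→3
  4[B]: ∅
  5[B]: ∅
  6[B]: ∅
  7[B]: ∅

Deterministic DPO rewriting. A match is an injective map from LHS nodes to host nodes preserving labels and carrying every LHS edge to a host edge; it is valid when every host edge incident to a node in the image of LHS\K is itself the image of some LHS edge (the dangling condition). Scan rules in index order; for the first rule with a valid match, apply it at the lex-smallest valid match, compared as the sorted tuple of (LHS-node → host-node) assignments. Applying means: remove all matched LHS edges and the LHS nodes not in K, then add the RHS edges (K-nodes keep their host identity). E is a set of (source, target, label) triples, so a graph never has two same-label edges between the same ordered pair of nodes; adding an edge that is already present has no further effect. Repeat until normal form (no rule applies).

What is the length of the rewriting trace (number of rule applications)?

[0] host  ⇒  8 nodes, 6 edges  {1-r->2 2-p->0 2-p->1 2-r->1 2-p->3 3-p->3}
[1] R2 @ {0↦0, 1↦4, 2↦2}  ⇒  7 nodes, 5 edges  {1-r->2 2-p->1 2-r->1 2-p->3 3-p->3}
[2] R2 @ {0↦1, 1↦5, 2↦2}  ⇒  6 nodes, 4 edges  {1-r->2 2-r->1 2-p->3 3-p->3}
[3] R2 @ {0↦3, 1↦6, 2↦2}  ⇒  5 nodes, 3 edges  {1-r->2 2-r->1 3-p->3}
normal form: no rule applies after step 3

Answer: 3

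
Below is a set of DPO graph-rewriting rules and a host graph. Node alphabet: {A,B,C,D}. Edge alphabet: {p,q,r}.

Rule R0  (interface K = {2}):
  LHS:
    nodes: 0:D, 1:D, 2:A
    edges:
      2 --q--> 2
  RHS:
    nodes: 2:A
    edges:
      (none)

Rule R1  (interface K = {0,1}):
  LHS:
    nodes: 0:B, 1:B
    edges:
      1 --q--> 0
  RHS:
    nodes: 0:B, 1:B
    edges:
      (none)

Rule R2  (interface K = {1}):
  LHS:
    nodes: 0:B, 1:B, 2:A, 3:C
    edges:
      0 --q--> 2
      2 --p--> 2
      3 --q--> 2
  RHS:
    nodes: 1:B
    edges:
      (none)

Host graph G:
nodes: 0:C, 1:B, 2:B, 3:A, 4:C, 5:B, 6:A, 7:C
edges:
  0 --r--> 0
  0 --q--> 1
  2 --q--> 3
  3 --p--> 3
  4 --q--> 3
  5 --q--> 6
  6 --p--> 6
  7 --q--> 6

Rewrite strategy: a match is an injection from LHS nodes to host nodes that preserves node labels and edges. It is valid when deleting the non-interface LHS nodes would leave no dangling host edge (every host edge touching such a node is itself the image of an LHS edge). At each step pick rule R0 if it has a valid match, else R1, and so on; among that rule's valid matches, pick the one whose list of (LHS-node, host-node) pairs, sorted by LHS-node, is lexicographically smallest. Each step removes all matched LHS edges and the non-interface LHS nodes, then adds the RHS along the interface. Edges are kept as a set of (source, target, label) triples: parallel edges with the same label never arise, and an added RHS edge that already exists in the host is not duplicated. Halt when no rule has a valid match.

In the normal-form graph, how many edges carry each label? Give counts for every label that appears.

[0] host  ⇒  8 nodes, 8 edges  {0-r->0 0-q->1 2-q->3 3-p->3 4-q->3 5-q->6 6-p->6 7-q->6}
[1] R2 @ {0↦2, 1↦1, 2↦3, 3↦4}  ⇒  5 nodes, 5 edges  {0-r->0 0-q->1 5-q->6 6-p->6 7-q->6}
[2] R2 @ {0↦5, 1↦1, 2↦6, 3↦7}  ⇒  2 nodes, 2 edges  {0-r->0 0-q->1}
halt: no rule applies after step 2
NF edges: [(0, 0, 'r'), (0, 1, 'q')]

Answer: q:1 r:1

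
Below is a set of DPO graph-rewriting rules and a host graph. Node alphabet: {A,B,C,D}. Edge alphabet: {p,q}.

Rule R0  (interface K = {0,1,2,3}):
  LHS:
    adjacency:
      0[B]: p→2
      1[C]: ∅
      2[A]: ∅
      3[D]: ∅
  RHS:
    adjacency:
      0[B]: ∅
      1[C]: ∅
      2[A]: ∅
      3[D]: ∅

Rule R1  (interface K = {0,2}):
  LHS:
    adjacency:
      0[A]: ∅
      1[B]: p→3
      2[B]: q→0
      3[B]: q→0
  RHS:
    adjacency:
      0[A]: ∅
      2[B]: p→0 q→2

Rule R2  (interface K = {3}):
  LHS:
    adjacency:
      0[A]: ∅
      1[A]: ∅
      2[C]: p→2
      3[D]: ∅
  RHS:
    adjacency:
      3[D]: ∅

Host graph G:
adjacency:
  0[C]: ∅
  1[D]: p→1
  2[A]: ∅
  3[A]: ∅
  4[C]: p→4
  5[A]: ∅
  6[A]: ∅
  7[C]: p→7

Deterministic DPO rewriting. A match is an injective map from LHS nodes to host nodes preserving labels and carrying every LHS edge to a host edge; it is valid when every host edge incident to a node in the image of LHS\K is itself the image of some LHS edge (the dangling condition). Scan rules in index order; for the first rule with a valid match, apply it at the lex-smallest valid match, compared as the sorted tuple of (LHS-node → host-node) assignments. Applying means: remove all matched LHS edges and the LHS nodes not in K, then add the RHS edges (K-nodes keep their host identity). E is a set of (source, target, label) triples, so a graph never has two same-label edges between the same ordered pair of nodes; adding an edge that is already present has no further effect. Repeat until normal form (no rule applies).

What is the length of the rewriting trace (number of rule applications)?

start.  V:8 E:3  edges: 1-p->1 4-p->4 7-p->7
1. fire R2 via {0↦2, 1↦3, 2↦4, 3↦1}  →  V:5 E:2  edges: 1-p->1 7-p->7
2. fire R2 via {0↦5, 1↦6, 2↦7, 3↦1}  →  V:2 E:1  edges: 1-p->1
halt: no rule applies after step 2

Answer: 2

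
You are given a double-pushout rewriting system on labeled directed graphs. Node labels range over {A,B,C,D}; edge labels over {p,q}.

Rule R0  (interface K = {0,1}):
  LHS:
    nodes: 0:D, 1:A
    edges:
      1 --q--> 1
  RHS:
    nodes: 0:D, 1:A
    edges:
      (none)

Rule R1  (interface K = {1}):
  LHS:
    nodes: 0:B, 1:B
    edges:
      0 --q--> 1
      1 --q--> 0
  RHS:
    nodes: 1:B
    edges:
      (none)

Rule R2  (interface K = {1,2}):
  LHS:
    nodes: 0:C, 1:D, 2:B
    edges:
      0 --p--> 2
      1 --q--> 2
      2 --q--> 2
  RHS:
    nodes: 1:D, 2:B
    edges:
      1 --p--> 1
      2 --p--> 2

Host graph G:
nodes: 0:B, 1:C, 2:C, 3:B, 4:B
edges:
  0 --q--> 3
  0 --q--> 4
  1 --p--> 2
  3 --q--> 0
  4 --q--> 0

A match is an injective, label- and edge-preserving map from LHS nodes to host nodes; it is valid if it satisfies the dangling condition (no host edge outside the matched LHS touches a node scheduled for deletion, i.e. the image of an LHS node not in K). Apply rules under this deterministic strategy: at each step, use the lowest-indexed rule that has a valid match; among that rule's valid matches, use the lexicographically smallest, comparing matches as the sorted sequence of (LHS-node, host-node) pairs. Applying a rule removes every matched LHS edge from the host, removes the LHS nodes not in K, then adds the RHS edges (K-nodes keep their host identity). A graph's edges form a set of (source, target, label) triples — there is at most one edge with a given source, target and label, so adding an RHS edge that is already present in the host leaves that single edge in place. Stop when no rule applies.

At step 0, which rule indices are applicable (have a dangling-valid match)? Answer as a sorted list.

Answer: [R1]

Rewrite trace:
R0: no valid match — LHS pattern not found
R1: 2 valid matches — {0↦3, 1↦0}, {0↦4, 1↦0}
R2: no valid match — LHS pattern not found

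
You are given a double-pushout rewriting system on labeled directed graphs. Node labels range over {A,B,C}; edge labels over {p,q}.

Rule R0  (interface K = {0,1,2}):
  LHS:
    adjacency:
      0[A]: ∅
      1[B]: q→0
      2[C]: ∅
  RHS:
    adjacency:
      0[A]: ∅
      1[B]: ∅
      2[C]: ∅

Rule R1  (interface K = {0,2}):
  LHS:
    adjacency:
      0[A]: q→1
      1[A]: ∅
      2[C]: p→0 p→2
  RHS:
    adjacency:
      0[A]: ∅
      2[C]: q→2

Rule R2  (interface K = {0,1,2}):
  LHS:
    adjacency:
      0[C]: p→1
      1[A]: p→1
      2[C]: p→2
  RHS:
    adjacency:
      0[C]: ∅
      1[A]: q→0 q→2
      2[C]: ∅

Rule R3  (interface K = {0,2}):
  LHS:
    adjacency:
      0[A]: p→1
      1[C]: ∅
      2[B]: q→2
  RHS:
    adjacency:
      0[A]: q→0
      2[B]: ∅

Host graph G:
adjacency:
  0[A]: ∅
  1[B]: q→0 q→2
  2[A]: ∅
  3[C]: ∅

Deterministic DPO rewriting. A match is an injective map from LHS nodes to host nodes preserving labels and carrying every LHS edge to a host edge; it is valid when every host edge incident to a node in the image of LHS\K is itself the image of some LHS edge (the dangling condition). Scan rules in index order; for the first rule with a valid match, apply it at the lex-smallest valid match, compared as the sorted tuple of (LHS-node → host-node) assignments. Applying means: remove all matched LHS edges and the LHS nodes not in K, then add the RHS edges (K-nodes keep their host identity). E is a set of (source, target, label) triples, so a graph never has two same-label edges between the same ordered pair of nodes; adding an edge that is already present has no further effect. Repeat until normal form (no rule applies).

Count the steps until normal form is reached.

[0] host  ⇒  4 nodes, 2 edges  {1-q->0 1-q->2}
[1] R0 @ {0↦0, 1↦1, 2↦3}  ⇒  4 nodes, 1 edges  {1-q->2}
[2] R0 @ {0↦2, 1↦1, 2↦3}  ⇒  4 nodes, 0 edges  {∅}
normal form: no rule applies after step 2

Answer: 2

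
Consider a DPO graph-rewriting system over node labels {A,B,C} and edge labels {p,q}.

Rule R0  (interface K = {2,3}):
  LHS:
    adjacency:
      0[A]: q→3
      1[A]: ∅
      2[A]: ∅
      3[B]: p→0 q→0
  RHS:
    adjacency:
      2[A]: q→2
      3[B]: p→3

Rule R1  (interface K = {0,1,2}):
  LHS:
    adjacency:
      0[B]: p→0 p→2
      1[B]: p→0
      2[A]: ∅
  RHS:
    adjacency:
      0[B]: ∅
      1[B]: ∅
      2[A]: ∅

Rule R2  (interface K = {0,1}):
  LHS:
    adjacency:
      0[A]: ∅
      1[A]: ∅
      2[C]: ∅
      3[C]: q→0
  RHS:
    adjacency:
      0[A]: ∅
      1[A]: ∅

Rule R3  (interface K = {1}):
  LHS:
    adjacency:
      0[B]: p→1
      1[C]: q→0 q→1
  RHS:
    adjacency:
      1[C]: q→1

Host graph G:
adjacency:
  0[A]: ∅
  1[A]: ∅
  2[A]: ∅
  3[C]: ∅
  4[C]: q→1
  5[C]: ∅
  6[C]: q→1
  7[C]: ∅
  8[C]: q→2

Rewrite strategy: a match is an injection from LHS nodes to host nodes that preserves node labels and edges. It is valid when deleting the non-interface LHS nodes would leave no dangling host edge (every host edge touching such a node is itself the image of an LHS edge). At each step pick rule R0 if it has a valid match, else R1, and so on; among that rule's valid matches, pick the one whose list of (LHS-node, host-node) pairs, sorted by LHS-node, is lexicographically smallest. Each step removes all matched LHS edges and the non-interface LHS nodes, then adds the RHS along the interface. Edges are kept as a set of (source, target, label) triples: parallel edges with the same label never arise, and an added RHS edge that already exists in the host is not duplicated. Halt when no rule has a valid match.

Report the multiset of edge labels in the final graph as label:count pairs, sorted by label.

Answer: (no edges)

Derivation:
[0] host  ⇒  9 nodes, 3 edges  {4-q->1 6-q->1 8-q->2}
[1] R2 @ {0↦1, 1↦0, 2↦3, 3↦4}  ⇒  7 nodes, 2 edges  {6-q->1 8-q->2}
[2] R2 @ {0↦1, 1↦0, 2↦5, 3↦6}  ⇒  5 nodes, 1 edges  {8-q->2}
[3] R2 @ {0↦2, 1↦0, 2↦7, 3↦8}  ⇒  3 nodes, 0 edges  {∅}
halt: no rule applies after step 3
NF edges: []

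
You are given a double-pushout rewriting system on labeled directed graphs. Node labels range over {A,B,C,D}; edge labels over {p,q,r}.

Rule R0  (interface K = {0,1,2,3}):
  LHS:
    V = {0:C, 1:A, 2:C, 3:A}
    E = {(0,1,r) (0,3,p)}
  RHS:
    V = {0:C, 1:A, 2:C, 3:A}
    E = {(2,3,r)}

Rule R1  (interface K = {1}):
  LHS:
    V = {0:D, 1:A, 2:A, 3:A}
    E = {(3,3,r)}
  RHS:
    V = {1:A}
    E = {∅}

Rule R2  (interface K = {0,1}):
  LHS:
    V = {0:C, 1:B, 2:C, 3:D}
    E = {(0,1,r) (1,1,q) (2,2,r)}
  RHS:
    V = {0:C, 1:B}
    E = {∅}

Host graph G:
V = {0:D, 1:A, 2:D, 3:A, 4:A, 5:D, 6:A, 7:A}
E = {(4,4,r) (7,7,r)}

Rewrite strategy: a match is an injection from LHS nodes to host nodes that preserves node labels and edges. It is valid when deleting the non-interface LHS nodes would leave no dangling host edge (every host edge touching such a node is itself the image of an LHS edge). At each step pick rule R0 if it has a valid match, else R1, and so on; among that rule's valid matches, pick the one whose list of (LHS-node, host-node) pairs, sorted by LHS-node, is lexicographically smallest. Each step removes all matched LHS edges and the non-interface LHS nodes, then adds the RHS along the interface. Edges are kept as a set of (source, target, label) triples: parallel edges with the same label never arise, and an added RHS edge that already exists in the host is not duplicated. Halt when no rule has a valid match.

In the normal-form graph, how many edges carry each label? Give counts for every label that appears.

[0] host  ⇒  8 nodes, 2 edges  {4-r->4 7-r->7}
[1] R1 @ {0↦0, 1↦1, 2↦3, 3↦4}  ⇒  5 nodes, 1 edges  {7-r->7}
[2] R1 @ {0↦2, 1↦1, 2↦6, 3↦7}  ⇒  2 nodes, 0 edges  {∅}
final graph: no rule applies after step 2
NF edges: []

Answer: (no edges)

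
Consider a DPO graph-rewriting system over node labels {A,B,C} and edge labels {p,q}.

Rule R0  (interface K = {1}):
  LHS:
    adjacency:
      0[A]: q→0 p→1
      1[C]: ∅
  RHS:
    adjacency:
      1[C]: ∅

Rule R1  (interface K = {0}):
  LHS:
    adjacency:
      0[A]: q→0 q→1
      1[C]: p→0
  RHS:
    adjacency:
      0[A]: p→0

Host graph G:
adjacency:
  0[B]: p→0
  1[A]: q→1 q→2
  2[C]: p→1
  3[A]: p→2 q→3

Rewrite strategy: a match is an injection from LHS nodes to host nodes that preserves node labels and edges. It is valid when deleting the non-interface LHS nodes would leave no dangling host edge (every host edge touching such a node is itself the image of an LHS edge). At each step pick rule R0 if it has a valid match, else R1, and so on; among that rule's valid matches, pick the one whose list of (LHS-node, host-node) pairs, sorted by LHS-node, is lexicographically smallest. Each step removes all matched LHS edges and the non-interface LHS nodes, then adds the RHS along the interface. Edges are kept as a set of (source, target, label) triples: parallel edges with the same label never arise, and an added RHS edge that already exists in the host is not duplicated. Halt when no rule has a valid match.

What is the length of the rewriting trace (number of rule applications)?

Answer: 2

Steps:
start.  V:4 E:6  edges: 0-p->0 1-q->1 1-q->2 2-p->1 3-p->2 3-q->3
1. fire R0 via {0↦3, 1↦2}  →  V:3 E:4  edges: 0-p->0 1-q->1 1-q->2 2-p->1
2. fire R1 via {0↦1, 1↦2}  →  V:2 E:2  edges: 0-p->0 1-p->1
final graph: no rule applies after step 2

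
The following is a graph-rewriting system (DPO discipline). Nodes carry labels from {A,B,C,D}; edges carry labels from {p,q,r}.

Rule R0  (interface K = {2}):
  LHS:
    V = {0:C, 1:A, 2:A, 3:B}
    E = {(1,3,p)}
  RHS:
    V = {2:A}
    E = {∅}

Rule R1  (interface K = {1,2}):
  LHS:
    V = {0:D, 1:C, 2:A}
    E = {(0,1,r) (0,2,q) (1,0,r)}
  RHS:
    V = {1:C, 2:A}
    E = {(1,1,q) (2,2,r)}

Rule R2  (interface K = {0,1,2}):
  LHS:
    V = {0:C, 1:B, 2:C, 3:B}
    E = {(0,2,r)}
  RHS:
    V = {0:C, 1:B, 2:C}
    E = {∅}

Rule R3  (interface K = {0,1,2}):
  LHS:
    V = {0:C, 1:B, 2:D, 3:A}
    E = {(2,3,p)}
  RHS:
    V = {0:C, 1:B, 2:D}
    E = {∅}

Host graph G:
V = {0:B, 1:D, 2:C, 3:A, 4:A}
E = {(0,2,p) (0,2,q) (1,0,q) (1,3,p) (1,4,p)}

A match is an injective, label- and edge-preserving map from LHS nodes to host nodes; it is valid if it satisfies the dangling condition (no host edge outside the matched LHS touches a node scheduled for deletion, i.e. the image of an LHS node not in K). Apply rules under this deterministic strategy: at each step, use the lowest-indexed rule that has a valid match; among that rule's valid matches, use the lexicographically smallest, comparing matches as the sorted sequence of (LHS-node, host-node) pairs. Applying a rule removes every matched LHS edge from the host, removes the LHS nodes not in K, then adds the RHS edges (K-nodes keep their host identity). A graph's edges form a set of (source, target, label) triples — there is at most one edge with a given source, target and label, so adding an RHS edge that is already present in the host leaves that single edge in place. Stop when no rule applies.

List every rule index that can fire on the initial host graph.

Answer: [R3]

Steps:
R0: no valid match — LHS pattern not found
R1: no valid match — LHS pattern not found
R2: no valid match — LHS pattern not found
R3: 2 valid matches — {0↦2, 1↦0, 2↦1, 3↦3}, {0↦2, 1↦0, 2↦1, 3↦4}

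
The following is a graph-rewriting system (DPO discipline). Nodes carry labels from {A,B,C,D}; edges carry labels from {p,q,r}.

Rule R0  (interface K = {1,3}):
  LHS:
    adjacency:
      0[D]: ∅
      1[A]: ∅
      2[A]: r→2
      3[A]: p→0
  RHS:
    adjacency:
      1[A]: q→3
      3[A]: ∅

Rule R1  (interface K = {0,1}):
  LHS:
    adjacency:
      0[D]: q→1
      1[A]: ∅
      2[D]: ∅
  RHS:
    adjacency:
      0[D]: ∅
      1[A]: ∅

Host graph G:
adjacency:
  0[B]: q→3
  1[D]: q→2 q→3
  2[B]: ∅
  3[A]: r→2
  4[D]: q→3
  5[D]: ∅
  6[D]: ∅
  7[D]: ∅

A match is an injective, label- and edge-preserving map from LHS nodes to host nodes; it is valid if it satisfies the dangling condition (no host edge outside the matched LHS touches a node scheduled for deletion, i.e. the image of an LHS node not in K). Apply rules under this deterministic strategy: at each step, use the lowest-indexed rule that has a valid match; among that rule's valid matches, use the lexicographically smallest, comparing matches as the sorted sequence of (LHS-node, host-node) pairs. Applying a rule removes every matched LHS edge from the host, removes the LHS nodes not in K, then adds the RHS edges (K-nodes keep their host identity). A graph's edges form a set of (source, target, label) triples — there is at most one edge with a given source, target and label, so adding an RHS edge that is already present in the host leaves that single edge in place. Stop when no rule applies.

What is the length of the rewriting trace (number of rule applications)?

[0] host  ⇒  8 nodes, 5 edges  {0-q->3 1-q->2 1-q->3 3-r->2 4-q->3}
[1] R1 @ {0↦1, 1↦3, 2↦5}  ⇒  7 nodes, 4 edges  {0-q->3 1-q->2 3-r->2 4-q->3}
[2] R1 @ {0↦4, 1↦3, 2↦6}  ⇒  6 nodes, 3 edges  {0-q->3 1-q->2 3-r->2}
final graph: no rule applies after step 2

Answer: 2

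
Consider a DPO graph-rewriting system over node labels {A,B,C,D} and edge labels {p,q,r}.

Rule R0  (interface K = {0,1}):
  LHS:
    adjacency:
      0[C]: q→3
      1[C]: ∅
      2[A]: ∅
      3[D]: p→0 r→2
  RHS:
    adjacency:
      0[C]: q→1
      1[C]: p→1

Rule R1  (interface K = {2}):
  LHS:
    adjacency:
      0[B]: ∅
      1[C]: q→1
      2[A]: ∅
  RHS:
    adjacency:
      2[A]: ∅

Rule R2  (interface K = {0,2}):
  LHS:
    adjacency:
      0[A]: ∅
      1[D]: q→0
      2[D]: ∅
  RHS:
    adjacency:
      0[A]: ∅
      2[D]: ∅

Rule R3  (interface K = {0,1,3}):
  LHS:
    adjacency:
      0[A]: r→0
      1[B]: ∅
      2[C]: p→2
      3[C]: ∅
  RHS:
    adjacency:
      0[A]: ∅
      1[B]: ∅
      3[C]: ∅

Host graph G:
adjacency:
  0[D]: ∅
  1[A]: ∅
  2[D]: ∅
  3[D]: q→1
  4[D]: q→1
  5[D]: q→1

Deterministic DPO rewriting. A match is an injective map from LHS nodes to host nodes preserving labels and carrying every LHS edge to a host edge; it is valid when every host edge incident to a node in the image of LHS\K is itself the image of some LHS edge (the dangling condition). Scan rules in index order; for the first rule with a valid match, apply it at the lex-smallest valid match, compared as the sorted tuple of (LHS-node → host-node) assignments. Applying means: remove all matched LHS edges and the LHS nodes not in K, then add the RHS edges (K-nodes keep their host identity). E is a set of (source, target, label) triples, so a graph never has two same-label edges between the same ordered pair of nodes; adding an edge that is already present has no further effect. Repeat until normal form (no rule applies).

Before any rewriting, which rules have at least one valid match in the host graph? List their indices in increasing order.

R0: no valid match — LHS pattern not found
R1: no valid match — LHS pattern not found
R2: 12 valid matches — {0↦1, 1↦3, 2↦0}, {0↦1, 1↦3, 2↦2}, {0↦1, 1↦3, 2↦4} (+9 more)
R3: no valid match — LHS pattern not found

Answer: [R2]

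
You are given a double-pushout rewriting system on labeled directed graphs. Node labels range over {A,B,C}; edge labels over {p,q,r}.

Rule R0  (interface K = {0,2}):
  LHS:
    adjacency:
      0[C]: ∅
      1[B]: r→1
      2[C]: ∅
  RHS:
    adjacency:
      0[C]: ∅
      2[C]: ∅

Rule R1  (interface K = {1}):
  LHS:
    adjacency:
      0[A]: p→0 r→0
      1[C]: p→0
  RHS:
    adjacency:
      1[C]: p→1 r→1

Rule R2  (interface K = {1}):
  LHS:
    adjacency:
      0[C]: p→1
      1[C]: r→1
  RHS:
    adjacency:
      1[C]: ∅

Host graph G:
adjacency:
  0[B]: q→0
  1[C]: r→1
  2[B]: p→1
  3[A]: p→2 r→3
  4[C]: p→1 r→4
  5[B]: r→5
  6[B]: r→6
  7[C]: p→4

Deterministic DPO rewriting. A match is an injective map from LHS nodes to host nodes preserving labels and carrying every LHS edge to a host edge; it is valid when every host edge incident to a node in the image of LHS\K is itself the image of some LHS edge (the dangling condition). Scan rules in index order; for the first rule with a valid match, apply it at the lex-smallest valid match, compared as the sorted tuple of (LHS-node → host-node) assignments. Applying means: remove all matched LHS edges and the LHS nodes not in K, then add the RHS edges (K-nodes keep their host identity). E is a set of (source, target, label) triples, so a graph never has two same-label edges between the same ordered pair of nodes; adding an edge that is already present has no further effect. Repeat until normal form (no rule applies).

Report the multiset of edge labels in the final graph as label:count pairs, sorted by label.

Answer: p:2 q:1 r:1

Rewrite trace:
[0] host  ⇒  8 nodes, 10 edges  {0-q->0 1-r->1 2-p->1 3-p->2 3-r->3 4-p->1 4-r->4 5-r->5 6-r->6 7-p->4}
[1] R0 @ {0↦1, 1↦5, 2↦4}  ⇒  7 nodes, 9 edges  {0-q->0 1-r->1 2-p->1 3-p->2 3-r->3 4-p->1 4-r->4 6-r->6 7-p->4}
[2] R0 @ {0↦1, 1↦6, 2↦4}  ⇒  6 nodes, 8 edges  {0-q->0 1-r->1 2-p->1 3-p->2 3-r->3 4-p->1 4-r->4 7-p->4}
[3] R2 @ {0↦7, 1↦4}  ⇒  5 nodes, 6 edges  {0-q->0 1-r->1 2-p->1 3-p->2 3-r->3 4-p->1}
[4] R2 @ {0↦4, 1↦1}  ⇒  4 nodes, 4 edges  {0-q->0 2-p->1 3-p->2 3-r->3}
halt: no rule applies after step 4
NF edges: [(0, 0, 'q'), (2, 1, 'p'), (3, 2, 'p'), (3, 3, 'r')]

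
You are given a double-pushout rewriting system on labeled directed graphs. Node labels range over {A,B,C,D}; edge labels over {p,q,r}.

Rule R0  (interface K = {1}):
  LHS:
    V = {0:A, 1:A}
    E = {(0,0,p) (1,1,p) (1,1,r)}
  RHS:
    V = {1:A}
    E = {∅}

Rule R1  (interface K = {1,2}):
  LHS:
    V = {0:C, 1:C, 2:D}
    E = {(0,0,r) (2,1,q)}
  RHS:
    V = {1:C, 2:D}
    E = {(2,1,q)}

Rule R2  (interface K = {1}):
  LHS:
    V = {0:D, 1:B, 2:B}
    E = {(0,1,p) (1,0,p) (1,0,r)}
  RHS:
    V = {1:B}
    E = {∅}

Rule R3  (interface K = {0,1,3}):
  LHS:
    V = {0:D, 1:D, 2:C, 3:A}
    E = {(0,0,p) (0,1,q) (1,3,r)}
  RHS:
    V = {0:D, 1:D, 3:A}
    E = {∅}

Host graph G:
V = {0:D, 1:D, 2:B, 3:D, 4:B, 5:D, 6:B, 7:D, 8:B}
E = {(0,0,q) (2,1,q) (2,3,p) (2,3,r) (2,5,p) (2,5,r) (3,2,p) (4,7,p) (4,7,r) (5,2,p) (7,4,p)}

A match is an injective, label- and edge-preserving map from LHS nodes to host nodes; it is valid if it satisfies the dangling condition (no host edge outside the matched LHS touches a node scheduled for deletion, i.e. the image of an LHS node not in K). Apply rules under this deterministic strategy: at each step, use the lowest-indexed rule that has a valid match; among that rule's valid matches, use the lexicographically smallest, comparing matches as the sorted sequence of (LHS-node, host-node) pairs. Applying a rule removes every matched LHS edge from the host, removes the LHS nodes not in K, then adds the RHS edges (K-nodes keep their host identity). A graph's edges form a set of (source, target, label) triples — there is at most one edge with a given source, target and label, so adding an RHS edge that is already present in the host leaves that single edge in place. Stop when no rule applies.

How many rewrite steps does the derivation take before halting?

Answer: 2

Steps:
[0] host  ⇒  9 nodes, 11 edges  {0-q->0 2-q->1 2-p->3 2-r->3 2-p->5 2-r->5 3-p->2 4-p->7 4-r->7 5-p->2 7-p->4}
[1] R2 @ {0↦3, 1↦2, 2↦6}  ⇒  7 nodes, 8 edges  {0-q->0 2-q->1 2-p->5 2-r->5 4-p->7 4-r->7 5-p->2 7-p->4}
[2] R2 @ {0↦5, 1↦2, 2↦8}  ⇒  5 nodes, 5 edges  {0-q->0 2-q->1 4-p->7 4-r->7 7-p->4}
halt: no rule applies after step 2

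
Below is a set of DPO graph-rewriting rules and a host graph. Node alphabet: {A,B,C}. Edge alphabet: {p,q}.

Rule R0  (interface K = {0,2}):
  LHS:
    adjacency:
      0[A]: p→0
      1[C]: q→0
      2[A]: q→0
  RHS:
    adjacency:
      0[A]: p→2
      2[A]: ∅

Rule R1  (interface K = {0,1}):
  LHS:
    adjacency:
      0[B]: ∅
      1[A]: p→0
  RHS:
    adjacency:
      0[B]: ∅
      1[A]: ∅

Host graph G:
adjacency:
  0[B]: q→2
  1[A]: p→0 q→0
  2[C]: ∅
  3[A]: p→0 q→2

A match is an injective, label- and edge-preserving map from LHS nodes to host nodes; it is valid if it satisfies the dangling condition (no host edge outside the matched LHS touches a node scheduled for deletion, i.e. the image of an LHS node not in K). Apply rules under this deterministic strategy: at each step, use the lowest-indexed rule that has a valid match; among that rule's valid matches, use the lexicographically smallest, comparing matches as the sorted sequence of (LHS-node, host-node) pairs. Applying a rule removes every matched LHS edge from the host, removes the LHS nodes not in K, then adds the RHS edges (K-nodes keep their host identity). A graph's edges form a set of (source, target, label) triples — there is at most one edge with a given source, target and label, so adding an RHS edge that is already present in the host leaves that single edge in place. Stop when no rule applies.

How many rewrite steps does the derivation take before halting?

Answer: 2

Rewrite trace:
initial: |V|=4 |E|=5  E = 0-q->2 1-p->0 1-q->0 3-p->0 3-q->2
step 1: apply R1 at {0↦0, 1↦1}  → |V|=4 |E|=4  E = 0-q->2 1-q->0 3-p->0 3-q->2
step 2: apply R1 at {0↦0, 1↦3}  → |V|=4 |E|=3  E = 0-q->2 1-q->0 3-q->2
normal form: no rule applies after step 2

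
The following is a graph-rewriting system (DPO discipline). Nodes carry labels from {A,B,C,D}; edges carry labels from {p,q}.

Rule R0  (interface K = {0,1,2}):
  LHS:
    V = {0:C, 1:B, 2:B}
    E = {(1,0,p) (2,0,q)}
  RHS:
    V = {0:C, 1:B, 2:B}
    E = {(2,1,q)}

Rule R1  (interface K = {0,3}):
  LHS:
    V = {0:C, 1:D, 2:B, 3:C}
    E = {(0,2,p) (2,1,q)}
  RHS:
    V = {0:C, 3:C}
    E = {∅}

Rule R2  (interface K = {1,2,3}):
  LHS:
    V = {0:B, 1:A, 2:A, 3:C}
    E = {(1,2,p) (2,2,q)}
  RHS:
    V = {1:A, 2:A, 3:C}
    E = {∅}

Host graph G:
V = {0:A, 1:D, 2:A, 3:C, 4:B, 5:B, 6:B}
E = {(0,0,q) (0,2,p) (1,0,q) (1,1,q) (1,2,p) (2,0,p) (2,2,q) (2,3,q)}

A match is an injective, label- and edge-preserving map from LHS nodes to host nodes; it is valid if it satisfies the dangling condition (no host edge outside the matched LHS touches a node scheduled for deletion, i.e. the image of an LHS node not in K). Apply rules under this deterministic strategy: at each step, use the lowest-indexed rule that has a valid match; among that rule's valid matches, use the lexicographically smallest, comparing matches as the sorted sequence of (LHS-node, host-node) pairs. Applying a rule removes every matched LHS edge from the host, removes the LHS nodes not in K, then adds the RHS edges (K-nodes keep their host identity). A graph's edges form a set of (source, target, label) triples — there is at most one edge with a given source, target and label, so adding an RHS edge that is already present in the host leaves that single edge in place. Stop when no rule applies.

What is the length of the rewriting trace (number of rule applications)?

Answer: 2

Steps:
start.  V:7 E:8  edges: 0-q->0 0-p->2 1-q->0 1-q->1 1-p->2 2-p->0 2-q->2 2-q->3
1. fire R2 via {0↦4, 1↦0, 2↦2, 3↦3}  →  V:6 E:6  edges: 0-q->0 1-q->0 1-q->1 1-p->2 2-p->0 2-q->3
2. fire R2 via {0↦5, 1↦2, 2↦0, 3↦3}  →  V:5 E:4  edges: 1-q->0 1-q->1 1-p->2 2-q->3
normal form: no rule applies after step 2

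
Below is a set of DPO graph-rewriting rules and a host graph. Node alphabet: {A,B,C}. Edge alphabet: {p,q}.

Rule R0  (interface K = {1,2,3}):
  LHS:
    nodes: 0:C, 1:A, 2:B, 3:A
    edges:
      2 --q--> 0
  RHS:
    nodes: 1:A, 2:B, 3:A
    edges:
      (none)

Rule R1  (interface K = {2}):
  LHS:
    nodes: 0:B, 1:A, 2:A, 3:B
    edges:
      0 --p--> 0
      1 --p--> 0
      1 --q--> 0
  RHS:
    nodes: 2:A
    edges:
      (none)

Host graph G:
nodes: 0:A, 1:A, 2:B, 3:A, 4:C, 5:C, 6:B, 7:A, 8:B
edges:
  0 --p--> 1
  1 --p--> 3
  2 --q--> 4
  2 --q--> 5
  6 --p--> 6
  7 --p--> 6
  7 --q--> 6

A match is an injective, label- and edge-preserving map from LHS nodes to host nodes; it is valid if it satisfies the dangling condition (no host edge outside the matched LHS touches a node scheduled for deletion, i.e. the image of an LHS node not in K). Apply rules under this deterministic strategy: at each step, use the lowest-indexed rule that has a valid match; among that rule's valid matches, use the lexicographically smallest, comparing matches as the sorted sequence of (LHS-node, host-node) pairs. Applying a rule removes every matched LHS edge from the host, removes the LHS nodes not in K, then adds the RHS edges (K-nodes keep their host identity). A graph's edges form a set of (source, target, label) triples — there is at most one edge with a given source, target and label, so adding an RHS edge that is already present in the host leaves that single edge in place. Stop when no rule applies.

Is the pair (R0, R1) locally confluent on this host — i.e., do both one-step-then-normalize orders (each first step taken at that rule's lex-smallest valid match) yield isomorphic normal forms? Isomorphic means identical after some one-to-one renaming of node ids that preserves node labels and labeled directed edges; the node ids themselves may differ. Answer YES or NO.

Answer: YES

Rewrite trace:
branch R0-first: apply at {0↦4, 1↦0, 2↦2, 3↦1} → |E|=6, then 2 more step(s) → NF |V|=4 |E|=2 V={0:A, 1:A, 3:A, 8:B} E=0-p->1 1-p->3
branch R1-first: apply at {0↦6, 1↦7, 2↦0, 3↦8} → |E|=4, then 2 more step(s) → NF |V|=4 |E|=2 V={0:A, 1:A, 2:B, 3:A} E=0-p->1 1-p->3
graphs isomorphic (equal up to label-preserving node renaming)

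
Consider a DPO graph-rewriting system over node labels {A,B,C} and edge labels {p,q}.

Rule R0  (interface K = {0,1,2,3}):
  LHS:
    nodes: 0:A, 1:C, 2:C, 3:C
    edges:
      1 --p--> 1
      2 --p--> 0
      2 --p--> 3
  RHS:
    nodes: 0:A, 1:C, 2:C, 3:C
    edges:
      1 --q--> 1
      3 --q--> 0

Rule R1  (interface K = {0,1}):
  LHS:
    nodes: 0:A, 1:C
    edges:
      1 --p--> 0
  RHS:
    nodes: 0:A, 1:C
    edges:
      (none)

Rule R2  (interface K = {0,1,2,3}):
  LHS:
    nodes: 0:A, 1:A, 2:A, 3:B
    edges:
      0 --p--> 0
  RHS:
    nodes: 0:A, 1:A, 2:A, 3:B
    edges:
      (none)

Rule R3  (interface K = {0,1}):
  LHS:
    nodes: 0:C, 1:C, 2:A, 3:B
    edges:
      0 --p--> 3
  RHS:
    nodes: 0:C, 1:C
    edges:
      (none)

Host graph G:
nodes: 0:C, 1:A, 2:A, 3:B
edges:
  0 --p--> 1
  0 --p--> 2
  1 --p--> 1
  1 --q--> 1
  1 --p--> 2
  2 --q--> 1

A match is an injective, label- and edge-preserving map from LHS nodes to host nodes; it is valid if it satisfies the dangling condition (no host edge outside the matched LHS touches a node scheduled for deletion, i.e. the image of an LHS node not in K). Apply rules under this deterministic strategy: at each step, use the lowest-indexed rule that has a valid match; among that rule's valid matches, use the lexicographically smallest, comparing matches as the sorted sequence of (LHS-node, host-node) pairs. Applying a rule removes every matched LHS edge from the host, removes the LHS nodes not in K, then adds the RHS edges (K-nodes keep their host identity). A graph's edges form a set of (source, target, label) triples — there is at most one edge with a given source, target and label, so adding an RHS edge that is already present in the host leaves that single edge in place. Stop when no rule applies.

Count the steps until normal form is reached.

initial: |V|=4 |E|=6  E = 0-p->1 0-p->2 1-p->1 1-q->1 1-p->2 2-q->1
step 1: apply R1 at {0↦1, 1↦0}  → |V|=4 |E|=5  E = 0-p->2 1-p->1 1-q->1 1-p->2 2-q->1
step 2: apply R1 at {0↦2, 1↦0}  → |V|=4 |E|=4  E = 1-p->1 1-q->1 1-p->2 2-q->1
normal form: no rule applies after step 2

Answer: 2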